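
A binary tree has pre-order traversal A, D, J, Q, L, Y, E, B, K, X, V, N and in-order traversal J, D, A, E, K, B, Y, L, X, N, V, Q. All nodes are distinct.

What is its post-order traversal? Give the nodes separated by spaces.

J D K B E Y N V X L Q A

The first element of pre-order is the root; it splits in-order into left and right subtrees.
Root A: left subtree has 2 nodes {J, D}, right has 9 {E, K, B, Y, L, X, N, V, Q}.
  Root D: left subtree has 1 node {J}, right has 0 { }.
  Root Q: left subtree has 8 nodes {E, K, B, Y, L, X, N, V}, right has 0 { }.
    Root L: left subtree has 4 nodes {E, K, B, Y}, right has 3 {X, N, V}.
      Root Y: left subtree has 3 nodes {E, K, B}, right has 0 { }.
        Root E: left subtree has 0 nodes { }, right has 2 {K, B}.
          Root B: left subtree has 1 node {K}, right has 0 { }.
      Root X: left subtree has 0 nodes { }, right has 2 {N, V}.
        Root V: left subtree has 1 node {N}, right has 0 { }.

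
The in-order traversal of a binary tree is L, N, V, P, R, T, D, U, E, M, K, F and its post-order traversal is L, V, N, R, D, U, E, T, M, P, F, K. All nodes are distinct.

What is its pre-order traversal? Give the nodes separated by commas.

The last element of post-order is the root; it splits in-order into left and right subtrees.
Root K: left subtree has 10 nodes {L, N, V, P, R, T, D, U, E, M}, right has 1 {F}.
  Root P: left subtree has 3 nodes {L, N, V}, right has 6 {R, T, D, U, E, M}.
    Root N: left subtree has 1 node {L}, right has 1 {V}.
    Root M: left subtree has 5 nodes {R, T, D, U, E}, right has 0 { }.
      Root T: left subtree has 1 node {R}, right has 3 {D, U, E}.
        Root E: left subtree has 2 nodes {D, U}, right has 0 { }.
          Root U: left subtree has 1 node {D}, right has 0 { }.

K, P, N, L, V, M, T, R, E, U, D, F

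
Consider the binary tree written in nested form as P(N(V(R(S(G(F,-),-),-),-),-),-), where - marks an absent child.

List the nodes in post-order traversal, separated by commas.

Post-order visits the left subtree, then the right subtree, then the node.
At P: go left to N.
  At N: go left to V.
    At V: go left to R.
      At R: go left to S.
        At S: go left to G.
          At G: go left to F.
            F is a leaf — visit F.
          At G: no right child.
          Visit G.
        At S: no right child.
        Visit S.
      At R: no right child.
      Visit R.
    At V: no right child.
    Visit V.
  At N: no right child.
  Visit N.
At P: no right child.
Visit P.

F, G, S, R, V, N, P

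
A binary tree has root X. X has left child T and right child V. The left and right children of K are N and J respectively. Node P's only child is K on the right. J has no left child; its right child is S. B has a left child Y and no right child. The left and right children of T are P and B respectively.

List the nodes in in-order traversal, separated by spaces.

P N K J S T Y B X V

In-order visits the left subtree, then the node, then the right subtree.
At X: go left to T.
  At T: go left to P.
    At P: no left child.
    Visit P.
    At P: go right to K.
      At K: go left to N.
        N is a leaf — visit N.
      Visit K.
      At K: go right to J.
        At J: no left child.
        Visit J.
        At J: go right to S.
          S is a leaf — visit S.
  Visit T.
  At T: go right to B.
    At B: go left to Y.
      Y is a leaf — visit Y.
    Visit B.
    At B: no right child.
Visit X.
At X: go right to V.
  V is a leaf — visit V.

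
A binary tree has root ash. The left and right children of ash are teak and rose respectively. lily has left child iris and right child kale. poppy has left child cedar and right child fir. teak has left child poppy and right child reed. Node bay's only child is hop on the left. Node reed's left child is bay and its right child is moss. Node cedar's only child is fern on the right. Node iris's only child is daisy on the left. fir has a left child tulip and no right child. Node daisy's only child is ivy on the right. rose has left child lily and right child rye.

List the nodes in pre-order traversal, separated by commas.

ash, teak, poppy, cedar, fern, fir, tulip, reed, bay, hop, moss, rose, lily, iris, daisy, ivy, kale, rye

Pre-order visits the node, then its left subtree, then its right subtree.
Visit ash.
At ash: go left to teak.
  Visit teak.
  At teak: go left to poppy.
    Visit poppy.
    At poppy: go left to cedar.
      Visit cedar.
      At cedar: no left child.
      At cedar: go right to fern.
        fern is a leaf — visit fern.
    At poppy: go right to fir.
      Visit fir.
      At fir: go left to tulip.
        tulip is a leaf — visit tulip.
      At fir: no right child.
  At teak: go right to reed.
    Visit reed.
    At reed: go left to bay.
      Visit bay.
      At bay: go left to hop.
        hop is a leaf — visit hop.
      At bay: no right child.
    At reed: go right to moss.
      moss is a leaf — visit moss.
At ash: go right to rose.
  Visit rose.
  At rose: go left to lily.
    Visit lily.
    At lily: go left to iris.
      Visit iris.
      At iris: go left to daisy.
        Visit daisy.
        At daisy: no left child.
        At daisy: go right to ivy.
          ivy is a leaf — visit ivy.
      At iris: no right child.
    At lily: go right to kale.
      kale is a leaf — visit kale.
  At rose: go right to rye.
    rye is a leaf — visit rye.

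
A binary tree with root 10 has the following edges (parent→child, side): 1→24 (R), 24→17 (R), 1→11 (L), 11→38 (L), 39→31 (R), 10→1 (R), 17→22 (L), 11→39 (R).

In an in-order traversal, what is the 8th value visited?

In-order visits the left subtree, then the node, then the right subtree.
At 10: no left child.
Visit 10.
At 10: go right to 1.
  At 1: go left to 11.
    At 11: go left to 38.
      38 is a leaf — visit 38.
    Visit 11.
    At 11: go right to 39.
      At 39: no left child.
      Visit 39.
      At 39: go right to 31.
        31 is a leaf — visit 31.
  Visit 1.
  At 1: go right to 24.
    At 24: no left child.
    Visit 24.
    At 24: go right to 17.
      At 17: go left to 22.
        22 is a leaf — visit 22.
      Visit 17.
      At 17: no right child.
Full in-order sequence: 10, 38, 11, 39, 31, 1, 24, 22, 17.

22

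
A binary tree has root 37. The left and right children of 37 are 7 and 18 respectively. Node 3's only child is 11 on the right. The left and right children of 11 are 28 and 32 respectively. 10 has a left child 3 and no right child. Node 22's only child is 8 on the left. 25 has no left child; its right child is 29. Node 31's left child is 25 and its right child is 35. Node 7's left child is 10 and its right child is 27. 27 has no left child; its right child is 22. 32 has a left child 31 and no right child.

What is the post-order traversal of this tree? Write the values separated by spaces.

28 29 25 35 31 32 11 3 10 8 22 27 7 18 37

Post-order visits the left subtree, then the right subtree, then the node.
At 37: go left to 7.
  At 7: go left to 10.
    At 10: go left to 3.
      At 3: no left child.
      At 3: go right to 11.
        At 11: go left to 28.
          28 is a leaf — visit 28.
        At 11: go right to 32.
          At 32: go left to 31.
            At 31: go left to 25.
              At 25: no left child.
              At 25: go right to 29.
                29 is a leaf — visit 29.
              Visit 25.
            At 31: go right to 35.
              35 is a leaf — visit 35.
            Visit 31.
          At 32: no right child.
          Visit 32.
        Visit 11.
      Visit 3.
    At 10: no right child.
    Visit 10.
  At 7: go right to 27.
    At 27: no left child.
    At 27: go right to 22.
      At 22: go left to 8.
        8 is a leaf — visit 8.
      At 22: no right child.
      Visit 22.
    Visit 27.
  Visit 7.
At 37: go right to 18.
  18 is a leaf — visit 18.
Visit 37.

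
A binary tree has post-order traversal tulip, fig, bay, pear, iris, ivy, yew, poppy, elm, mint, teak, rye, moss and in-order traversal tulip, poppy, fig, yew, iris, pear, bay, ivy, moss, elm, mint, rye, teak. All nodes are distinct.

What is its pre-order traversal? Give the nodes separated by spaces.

moss poppy tulip yew fig ivy iris pear bay rye mint elm teak

The last element of post-order is the root; it splits in-order into left and right subtrees.
Root moss: left subtree has 8 nodes {tulip, poppy, fig, yew, iris, pear, bay, ivy}, right has 4 {elm, mint, rye, teak}.
  Root poppy: left subtree has 1 node {tulip}, right has 6 {fig, yew, iris, pear, bay, ivy}.
    Root yew: left subtree has 1 node {fig}, right has 4 {iris, pear, bay, ivy}.
      Root ivy: left subtree has 3 nodes {iris, pear, bay}, right has 0 { }.
        Root iris: left subtree has 0 nodes { }, right has 2 {pear, bay}.
          Root pear: left subtree has 0 nodes { }, right has 1 {bay}.
  Root rye: left subtree has 2 nodes {elm, mint}, right has 1 {teak}.
    Root mint: left subtree has 1 node {elm}, right has 0 { }.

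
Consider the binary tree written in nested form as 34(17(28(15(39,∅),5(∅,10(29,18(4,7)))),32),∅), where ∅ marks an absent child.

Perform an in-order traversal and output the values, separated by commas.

39, 15, 28, 5, 29, 10, 4, 18, 7, 17, 32, 34

In-order visits the left subtree, then the node, then the right subtree.
At 34: go left to 17.
  At 17: go left to 28.
    At 28: go left to 15.
      At 15: go left to 39.
        39 is a leaf — visit 39.
      Visit 15.
      At 15: no right child.
    Visit 28.
    At 28: go right to 5.
      At 5: no left child.
      Visit 5.
      At 5: go right to 10.
        At 10: go left to 29.
          29 is a leaf — visit 29.
        Visit 10.
        At 10: go right to 18.
          At 18: go left to 4.
            4 is a leaf — visit 4.
          Visit 18.
          At 18: go right to 7.
            7 is a leaf — visit 7.
  Visit 17.
  At 17: go right to 32.
    32 is a leaf — visit 32.
Visit 34.
At 34: no right child.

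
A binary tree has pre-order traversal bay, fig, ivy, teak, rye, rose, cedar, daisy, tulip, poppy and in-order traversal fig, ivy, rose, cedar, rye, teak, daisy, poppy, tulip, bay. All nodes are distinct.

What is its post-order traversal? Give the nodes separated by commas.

cedar, rose, rye, poppy, tulip, daisy, teak, ivy, fig, bay

The first element of pre-order is the root; it splits in-order into left and right subtrees.
Root bay: left subtree has 9 nodes {fig, ivy, rose, cedar, rye, teak, daisy, poppy, tulip}, right has 0 { }.
  Root fig: left subtree has 0 nodes { }, right has 8 {ivy, rose, cedar, rye, teak, daisy, poppy, tulip}.
    Root ivy: left subtree has 0 nodes { }, right has 7 {rose, cedar, rye, teak, daisy, poppy, tulip}.
      Root teak: left subtree has 3 nodes {rose, cedar, rye}, right has 3 {daisy, poppy, tulip}.
        Root rye: left subtree has 2 nodes {rose, cedar}, right has 0 { }.
          Root rose: left subtree has 0 nodes { }, right has 1 {cedar}.
        Root daisy: left subtree has 0 nodes { }, right has 2 {poppy, tulip}.
          Root tulip: left subtree has 1 node {poppy}, right has 0 { }.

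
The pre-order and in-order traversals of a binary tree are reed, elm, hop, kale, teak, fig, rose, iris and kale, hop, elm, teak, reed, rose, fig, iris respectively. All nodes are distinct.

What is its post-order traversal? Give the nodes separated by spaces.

kale hop teak elm rose iris fig reed

The first element of pre-order is the root; it splits in-order into left and right subtrees.
Root reed: left subtree has 4 nodes {kale, hop, elm, teak}, right has 3 {rose, fig, iris}.
  Root elm: left subtree has 2 nodes {kale, hop}, right has 1 {teak}.
    Root hop: left subtree has 1 node {kale}, right has 0 { }.
  Root fig: left subtree has 1 node {rose}, right has 1 {iris}.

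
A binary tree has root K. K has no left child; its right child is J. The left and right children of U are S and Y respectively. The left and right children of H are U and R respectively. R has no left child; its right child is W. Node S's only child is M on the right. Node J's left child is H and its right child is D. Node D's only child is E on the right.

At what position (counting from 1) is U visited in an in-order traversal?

In-order visits the left subtree, then the node, then the right subtree.
At K: no left child.
Visit K.
At K: go right to J.
  At J: go left to H.
    At H: go left to U.
      At U: go left to S.
        At S: no left child.
        Visit S.
        At S: go right to M.
          M is a leaf — visit M.
      Visit U.
      At U: go right to Y.
        Y is a leaf — visit Y.
    Visit H.
    At H: go right to R.
      At R: no left child.
      Visit R.
      At R: go right to W.
        W is a leaf — visit W.
  Visit J.
  At J: go right to D.
    At D: no left child.
    Visit D.
    At D: go right to E.
      E is a leaf — visit E.
Full in-order sequence: K, S, M, U, Y, H, R, W, J, D, E.

4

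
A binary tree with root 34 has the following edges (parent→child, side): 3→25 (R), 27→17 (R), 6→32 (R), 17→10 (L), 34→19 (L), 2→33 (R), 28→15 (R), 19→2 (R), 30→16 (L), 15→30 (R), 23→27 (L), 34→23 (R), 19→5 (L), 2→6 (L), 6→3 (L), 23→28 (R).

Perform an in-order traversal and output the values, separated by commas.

In-order visits the left subtree, then the node, then the right subtree.
At 34: go left to 19.
  At 19: go left to 5.
    5 is a leaf — visit 5.
  Visit 19.
  At 19: go right to 2.
    At 2: go left to 6.
      At 6: go left to 3.
        At 3: no left child.
        Visit 3.
        At 3: go right to 25.
          25 is a leaf — visit 25.
      Visit 6.
      At 6: go right to 32.
        32 is a leaf — visit 32.
    Visit 2.
    At 2: go right to 33.
      33 is a leaf — visit 33.
Visit 34.
At 34: go right to 23.
  At 23: go left to 27.
    At 27: no left child.
    Visit 27.
    At 27: go right to 17.
      At 17: go left to 10.
        10 is a leaf — visit 10.
      Visit 17.
      At 17: no right child.
  Visit 23.
  At 23: go right to 28.
    At 28: no left child.
    Visit 28.
    At 28: go right to 15.
      At 15: no left child.
      Visit 15.
      At 15: go right to 30.
        At 30: go left to 16.
          16 is a leaf — visit 16.
        Visit 30.
        At 30: no right child.

5, 19, 3, 25, 6, 32, 2, 33, 34, 27, 10, 17, 23, 28, 15, 16, 30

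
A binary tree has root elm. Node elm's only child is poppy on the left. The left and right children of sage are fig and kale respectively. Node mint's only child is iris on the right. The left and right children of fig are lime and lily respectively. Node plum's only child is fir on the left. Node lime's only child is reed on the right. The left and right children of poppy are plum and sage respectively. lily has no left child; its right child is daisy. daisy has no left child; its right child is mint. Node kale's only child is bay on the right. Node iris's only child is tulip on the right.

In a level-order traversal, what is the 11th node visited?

Level-order visits nodes level by level from the root, left to right within each level.
Level 0: elm
Level 1: poppy
Level 2: plum, sage
Level 3: fir, fig, kale
Level 4: lime, lily, bay
Level 5: reed, daisy
Level 6: mint
Level 7: iris
Level 8: tulip
Full level-order sequence: elm, poppy, plum, sage, fir, fig, kale, lime, lily, bay, reed, daisy, mint, iris, tulip.

reed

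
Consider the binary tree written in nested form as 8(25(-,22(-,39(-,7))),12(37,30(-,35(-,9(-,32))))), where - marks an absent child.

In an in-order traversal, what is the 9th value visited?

In-order visits the left subtree, then the node, then the right subtree.
At 8: go left to 25.
  At 25: no left child.
  Visit 25.
  At 25: go right to 22.
    At 22: no left child.
    Visit 22.
    At 22: go right to 39.
      At 39: no left child.
      Visit 39.
      At 39: go right to 7.
        7 is a leaf — visit 7.
Visit 8.
At 8: go right to 12.
  At 12: go left to 37.
    37 is a leaf — visit 37.
  Visit 12.
  At 12: go right to 30.
    At 30: no left child.
    Visit 30.
    At 30: go right to 35.
      At 35: no left child.
      Visit 35.
      At 35: go right to 9.
        At 9: no left child.
        Visit 9.
        At 9: go right to 32.
          32 is a leaf — visit 32.
Full in-order sequence: 25, 22, 39, 7, 8, 37, 12, 30, 35, 9, 32.

35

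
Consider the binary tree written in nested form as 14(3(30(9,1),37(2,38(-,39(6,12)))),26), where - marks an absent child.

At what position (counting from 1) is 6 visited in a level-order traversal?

11

Level-order visits nodes level by level from the root, left to right within each level.
Level 0: 14
Level 1: 3, 26
Level 2: 30, 37
Level 3: 9, 1, 2, 38
Level 4: 39
Level 5: 6, 12
Full level-order sequence: 14, 3, 26, 30, 37, 9, 1, 2, 38, 39, 6, 12.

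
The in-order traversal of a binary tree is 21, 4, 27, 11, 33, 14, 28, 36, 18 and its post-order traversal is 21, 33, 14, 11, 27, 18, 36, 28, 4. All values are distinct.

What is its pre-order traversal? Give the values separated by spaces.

The last element of post-order is the root; it splits in-order into left and right subtrees.
Root 4: left subtree has 1 node {21}, right has 7 {27, 11, 33, 14, 28, 36, 18}.
  Root 28: left subtree has 4 nodes {27, 11, 33, 14}, right has 2 {36, 18}.
    Root 27: left subtree has 0 nodes { }, right has 3 {11, 33, 14}.
      Root 11: left subtree has 0 nodes { }, right has 2 {33, 14}.
        Root 14: left subtree has 1 node {33}, right has 0 { }.
    Root 36: left subtree has 0 nodes { }, right has 1 {18}.

4 21 28 27 11 14 33 36 18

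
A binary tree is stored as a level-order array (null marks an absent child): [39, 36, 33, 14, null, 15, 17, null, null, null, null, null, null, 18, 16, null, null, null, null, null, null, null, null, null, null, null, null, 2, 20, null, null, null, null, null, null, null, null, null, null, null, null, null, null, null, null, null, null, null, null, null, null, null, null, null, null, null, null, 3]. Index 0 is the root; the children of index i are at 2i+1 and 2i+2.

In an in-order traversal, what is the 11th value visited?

In-order visits the left subtree, then the node, then the right subtree.
At 39: go left to 36.
  At 36: go left to 14.
    14 is a leaf — visit 14.
  Visit 36.
  At 36: no right child.
Visit 39.
At 39: go right to 33.
  At 33: go left to 15.
    15 is a leaf — visit 15.
  Visit 33.
  At 33: go right to 17.
    At 17: go left to 18.
      At 18: go left to 2.
        2 is a leaf — visit 2.
      Visit 18.
      At 18: go right to 20.
        At 20: go left to 3.
          3 is a leaf — visit 3.
        Visit 20.
        At 20: no right child.
    Visit 17.
    At 17: go right to 16.
      16 is a leaf — visit 16.
Full in-order sequence: 14, 36, 39, 15, 33, 2, 18, 3, 20, 17, 16.

16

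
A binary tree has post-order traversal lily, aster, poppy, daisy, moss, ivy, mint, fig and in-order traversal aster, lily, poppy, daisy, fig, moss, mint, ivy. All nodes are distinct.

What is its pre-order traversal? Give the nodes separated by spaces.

fig daisy poppy aster lily mint moss ivy

The last element of post-order is the root; it splits in-order into left and right subtrees.
Root fig: left subtree has 4 nodes {aster, lily, poppy, daisy}, right has 3 {moss, mint, ivy}.
  Root daisy: left subtree has 3 nodes {aster, lily, poppy}, right has 0 { }.
    Root poppy: left subtree has 2 nodes {aster, lily}, right has 0 { }.
      Root aster: left subtree has 0 nodes { }, right has 1 {lily}.
  Root mint: left subtree has 1 node {moss}, right has 1 {ivy}.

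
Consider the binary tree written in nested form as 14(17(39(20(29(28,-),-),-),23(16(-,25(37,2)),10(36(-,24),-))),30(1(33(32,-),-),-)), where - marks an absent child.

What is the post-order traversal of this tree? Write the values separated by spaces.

28 29 20 39 37 2 25 16 24 36 10 23 17 32 33 1 30 14

Post-order visits the left subtree, then the right subtree, then the node.
At 14: go left to 17.
  At 17: go left to 39.
    At 39: go left to 20.
      At 20: go left to 29.
        At 29: go left to 28.
          28 is a leaf — visit 28.
        At 29: no right child.
        Visit 29.
      At 20: no right child.
      Visit 20.
    At 39: no right child.
    Visit 39.
  At 17: go right to 23.
    At 23: go left to 16.
      At 16: no left child.
      At 16: go right to 25.
        At 25: go left to 37.
          37 is a leaf — visit 37.
        At 25: go right to 2.
          2 is a leaf — visit 2.
        Visit 25.
      Visit 16.
    At 23: go right to 10.
      At 10: go left to 36.
        At 36: no left child.
        At 36: go right to 24.
          24 is a leaf — visit 24.
        Visit 36.
      At 10: no right child.
      Visit 10.
    Visit 23.
  Visit 17.
At 14: go right to 30.
  At 30: go left to 1.
    At 1: go left to 33.
      At 33: go left to 32.
        32 is a leaf — visit 32.
      At 33: no right child.
      Visit 33.
    At 1: no right child.
    Visit 1.
  At 30: no right child.
  Visit 30.
Visit 14.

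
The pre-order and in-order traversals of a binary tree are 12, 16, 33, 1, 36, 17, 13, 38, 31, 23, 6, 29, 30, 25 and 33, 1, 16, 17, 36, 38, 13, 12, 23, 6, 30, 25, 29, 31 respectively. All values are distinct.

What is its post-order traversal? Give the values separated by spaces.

The first element of pre-order is the root; it splits in-order into left and right subtrees.
Root 12: left subtree has 7 nodes {33, 1, 16, 17, 36, 38, 13}, right has 6 {23, 6, 30, 25, 29, 31}.
  Root 16: left subtree has 2 nodes {33, 1}, right has 4 {17, 36, 38, 13}.
    Root 33: left subtree has 0 nodes { }, right has 1 {1}.
    Root 36: left subtree has 1 node {17}, right has 2 {38, 13}.
      Root 13: left subtree has 1 node {38}, right has 0 { }.
  Root 31: left subtree has 5 nodes {23, 6, 30, 25, 29}, right has 0 { }.
    Root 23: left subtree has 0 nodes { }, right has 4 {6, 30, 25, 29}.
      Root 6: left subtree has 0 nodes { }, right has 3 {30, 25, 29}.
        Root 29: left subtree has 2 nodes {30, 25}, right has 0 { }.
          Root 30: left subtree has 0 nodes { }, right has 1 {25}.

1 33 17 38 13 36 16 25 30 29 6 23 31 12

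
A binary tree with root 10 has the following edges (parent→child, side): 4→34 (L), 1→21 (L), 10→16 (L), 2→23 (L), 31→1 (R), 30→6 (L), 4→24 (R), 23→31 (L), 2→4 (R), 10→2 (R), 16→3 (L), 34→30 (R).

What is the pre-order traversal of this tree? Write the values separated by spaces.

Pre-order visits the node, then its left subtree, then its right subtree.
Visit 10.
At 10: go left to 16.
  Visit 16.
  At 16: go left to 3.
    3 is a leaf — visit 3.
  At 16: no right child.
At 10: go right to 2.
  Visit 2.
  At 2: go left to 23.
    Visit 23.
    At 23: go left to 31.
      Visit 31.
      At 31: no left child.
      At 31: go right to 1.
        Visit 1.
        At 1: go left to 21.
          21 is a leaf — visit 21.
        At 1: no right child.
    At 23: no right child.
  At 2: go right to 4.
    Visit 4.
    At 4: go left to 34.
      Visit 34.
      At 34: no left child.
      At 34: go right to 30.
        Visit 30.
        At 30: go left to 6.
          6 is a leaf — visit 6.
        At 30: no right child.
    At 4: go right to 24.
      24 is a leaf — visit 24.

10 16 3 2 23 31 1 21 4 34 30 6 24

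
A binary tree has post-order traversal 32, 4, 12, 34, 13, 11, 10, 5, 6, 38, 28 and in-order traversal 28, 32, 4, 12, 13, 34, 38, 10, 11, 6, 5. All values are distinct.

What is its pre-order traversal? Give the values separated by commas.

28, 38, 13, 12, 4, 32, 34, 6, 10, 11, 5

The last element of post-order is the root; it splits in-order into left and right subtrees.
Root 28: left subtree has 0 nodes { }, right has 10 {32, 4, 12, 13, 34, 38, 10, 11, 6, 5}.
  Root 38: left subtree has 5 nodes {32, 4, 12, 13, 34}, right has 4 {10, 11, 6, 5}.
    Root 13: left subtree has 3 nodes {32, 4, 12}, right has 1 {34}.
      Root 12: left subtree has 2 nodes {32, 4}, right has 0 { }.
        Root 4: left subtree has 1 node {32}, right has 0 { }.
    Root 6: left subtree has 2 nodes {10, 11}, right has 1 {5}.
      Root 10: left subtree has 0 nodes { }, right has 1 {11}.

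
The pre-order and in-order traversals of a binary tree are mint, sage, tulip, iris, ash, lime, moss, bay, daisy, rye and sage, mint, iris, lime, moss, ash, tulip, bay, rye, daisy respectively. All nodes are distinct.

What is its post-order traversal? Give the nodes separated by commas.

sage, moss, lime, ash, iris, rye, daisy, bay, tulip, mint

The first element of pre-order is the root; it splits in-order into left and right subtrees.
Root mint: left subtree has 1 node {sage}, right has 8 {iris, lime, moss, ash, tulip, bay, rye, daisy}.
  Root tulip: left subtree has 4 nodes {iris, lime, moss, ash}, right has 3 {bay, rye, daisy}.
    Root iris: left subtree has 0 nodes { }, right has 3 {lime, moss, ash}.
      Root ash: left subtree has 2 nodes {lime, moss}, right has 0 { }.
        Root lime: left subtree has 0 nodes { }, right has 1 {moss}.
    Root bay: left subtree has 0 nodes { }, right has 2 {rye, daisy}.
      Root daisy: left subtree has 1 node {rye}, right has 0 { }.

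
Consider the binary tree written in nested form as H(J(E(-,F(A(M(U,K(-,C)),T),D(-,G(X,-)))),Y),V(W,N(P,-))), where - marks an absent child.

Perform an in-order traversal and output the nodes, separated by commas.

E, U, M, K, C, A, T, F, D, X, G, J, Y, H, W, V, P, N

In-order visits the left subtree, then the node, then the right subtree.
At H: go left to J.
  At J: go left to E.
    At E: no left child.
    Visit E.
    At E: go right to F.
      At F: go left to A.
        At A: go left to M.
          At M: go left to U.
            U is a leaf — visit U.
          Visit M.
          At M: go right to K.
            At K: no left child.
            Visit K.
            At K: go right to C.
              C is a leaf — visit C.
        Visit A.
        At A: go right to T.
          T is a leaf — visit T.
      Visit F.
      At F: go right to D.
        At D: no left child.
        Visit D.
        At D: go right to G.
          At G: go left to X.
            X is a leaf — visit X.
          Visit G.
          At G: no right child.
  Visit J.
  At J: go right to Y.
    Y is a leaf — visit Y.
Visit H.
At H: go right to V.
  At V: go left to W.
    W is a leaf — visit W.
  Visit V.
  At V: go right to N.
    At N: go left to P.
      P is a leaf — visit P.
    Visit N.
    At N: no right child.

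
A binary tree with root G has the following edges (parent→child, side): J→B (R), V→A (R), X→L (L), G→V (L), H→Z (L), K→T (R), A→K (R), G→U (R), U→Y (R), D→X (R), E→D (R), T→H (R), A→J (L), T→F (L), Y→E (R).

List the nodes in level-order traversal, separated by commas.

Level-order visits nodes level by level from the root, left to right within each level.
Level 0: G
Level 1: V, U
Level 2: A, Y
Level 3: J, K, E
Level 4: B, T, D
Level 5: F, H, X
Level 6: Z, L

G, V, U, A, Y, J, K, E, B, T, D, F, H, X, Z, L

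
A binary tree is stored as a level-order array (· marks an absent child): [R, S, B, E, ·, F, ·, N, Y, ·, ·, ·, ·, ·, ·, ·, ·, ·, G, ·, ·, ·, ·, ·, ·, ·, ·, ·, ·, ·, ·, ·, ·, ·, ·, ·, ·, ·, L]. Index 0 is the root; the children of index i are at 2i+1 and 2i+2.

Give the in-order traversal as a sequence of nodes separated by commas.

N, E, Y, G, L, S, R, F, B

In-order visits the left subtree, then the node, then the right subtree.
At R: go left to S.
  At S: go left to E.
    At E: go left to N.
      N is a leaf — visit N.
    Visit E.
    At E: go right to Y.
      At Y: no left child.
      Visit Y.
      At Y: go right to G.
        At G: no left child.
        Visit G.
        At G: go right to L.
          L is a leaf — visit L.
  Visit S.
  At S: no right child.
Visit R.
At R: go right to B.
  At B: go left to F.
    F is a leaf — visit F.
  Visit B.
  At B: no right child.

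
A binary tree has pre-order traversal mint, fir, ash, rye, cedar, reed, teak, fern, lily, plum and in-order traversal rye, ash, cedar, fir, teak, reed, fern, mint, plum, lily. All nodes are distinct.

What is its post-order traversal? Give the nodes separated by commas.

rye, cedar, ash, teak, fern, reed, fir, plum, lily, mint

The first element of pre-order is the root; it splits in-order into left and right subtrees.
Root mint: left subtree has 7 nodes {rye, ash, cedar, fir, teak, reed, fern}, right has 2 {plum, lily}.
  Root fir: left subtree has 3 nodes {rye, ash, cedar}, right has 3 {teak, reed, fern}.
    Root ash: left subtree has 1 node {rye}, right has 1 {cedar}.
    Root reed: left subtree has 1 node {teak}, right has 1 {fern}.
  Root lily: left subtree has 1 node {plum}, right has 0 { }.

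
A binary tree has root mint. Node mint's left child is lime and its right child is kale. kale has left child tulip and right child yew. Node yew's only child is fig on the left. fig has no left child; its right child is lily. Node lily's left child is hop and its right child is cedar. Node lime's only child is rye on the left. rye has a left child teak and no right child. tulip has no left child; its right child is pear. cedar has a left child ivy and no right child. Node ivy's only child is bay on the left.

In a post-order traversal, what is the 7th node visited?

Post-order visits the left subtree, then the right subtree, then the node.
At mint: go left to lime.
  At lime: go left to rye.
    At rye: go left to teak.
      teak is a leaf — visit teak.
    At rye: no right child.
    Visit rye.
  At lime: no right child.
  Visit lime.
At mint: go right to kale.
  At kale: go left to tulip.
    At tulip: no left child.
    At tulip: go right to pear.
      pear is a leaf — visit pear.
    Visit tulip.
  At kale: go right to yew.
    At yew: go left to fig.
      At fig: no left child.
      At fig: go right to lily.
        At lily: go left to hop.
          hop is a leaf — visit hop.
        At lily: go right to cedar.
          At cedar: go left to ivy.
            At ivy: go left to bay.
              bay is a leaf — visit bay.
            At ivy: no right child.
            Visit ivy.
          At cedar: no right child.
          Visit cedar.
        Visit lily.
      Visit fig.
    At yew: no right child.
    Visit yew.
  Visit kale.
Visit mint.
Full post-order sequence: teak, rye, lime, pear, tulip, hop, bay, ivy, cedar, lily, fig, yew, kale, mint.

bay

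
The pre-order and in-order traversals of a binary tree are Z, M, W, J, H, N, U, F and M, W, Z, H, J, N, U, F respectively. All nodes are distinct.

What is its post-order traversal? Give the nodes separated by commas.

The first element of pre-order is the root; it splits in-order into left and right subtrees.
Root Z: left subtree has 2 nodes {M, W}, right has 5 {H, J, N, U, F}.
  Root M: left subtree has 0 nodes { }, right has 1 {W}.
  Root J: left subtree has 1 node {H}, right has 3 {N, U, F}.
    Root N: left subtree has 0 nodes { }, right has 2 {U, F}.
      Root U: left subtree has 0 nodes { }, right has 1 {F}.

W, M, H, F, U, N, J, Z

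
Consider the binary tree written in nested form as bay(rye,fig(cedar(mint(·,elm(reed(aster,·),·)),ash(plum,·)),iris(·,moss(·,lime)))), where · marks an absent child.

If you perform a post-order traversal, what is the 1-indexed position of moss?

Post-order visits the left subtree, then the right subtree, then the node.
At bay: go left to rye.
  rye is a leaf — visit rye.
At bay: go right to fig.
  At fig: go left to cedar.
    At cedar: go left to mint.
      At mint: no left child.
      At mint: go right to elm.
        At elm: go left to reed.
          At reed: go left to aster.
            aster is a leaf — visit aster.
          At reed: no right child.
          Visit reed.
        At elm: no right child.
        Visit elm.
      Visit mint.
    At cedar: go right to ash.
      At ash: go left to plum.
        plum is a leaf — visit plum.
      At ash: no right child.
      Visit ash.
    Visit cedar.
  At fig: go right to iris.
    At iris: no left child.
    At iris: go right to moss.
      At moss: no left child.
      At moss: go right to lime.
        lime is a leaf — visit lime.
      Visit moss.
    Visit iris.
  Visit fig.
Visit bay.
Full post-order sequence: rye, aster, reed, elm, mint, plum, ash, cedar, lime, moss, iris, fig, bay.

10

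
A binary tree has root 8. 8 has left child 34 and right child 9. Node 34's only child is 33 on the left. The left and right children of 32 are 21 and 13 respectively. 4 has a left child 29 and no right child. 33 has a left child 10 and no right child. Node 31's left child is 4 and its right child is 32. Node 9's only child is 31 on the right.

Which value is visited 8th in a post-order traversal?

Post-order visits the left subtree, then the right subtree, then the node.
At 8: go left to 34.
  At 34: go left to 33.
    At 33: go left to 10.
      10 is a leaf — visit 10.
    At 33: no right child.
    Visit 33.
  At 34: no right child.
  Visit 34.
At 8: go right to 9.
  At 9: no left child.
  At 9: go right to 31.
    At 31: go left to 4.
      At 4: go left to 29.
        29 is a leaf — visit 29.
      At 4: no right child.
      Visit 4.
    At 31: go right to 32.
      At 32: go left to 21.
        21 is a leaf — visit 21.
      At 32: go right to 13.
        13 is a leaf — visit 13.
      Visit 32.
    Visit 31.
  Visit 9.
Visit 8.
Full post-order sequence: 10, 33, 34, 29, 4, 21, 13, 32, 31, 9, 8.

32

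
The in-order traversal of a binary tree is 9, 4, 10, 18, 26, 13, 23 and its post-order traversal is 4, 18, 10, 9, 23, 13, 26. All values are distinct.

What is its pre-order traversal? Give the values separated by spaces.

26 9 10 4 18 13 23

The last element of post-order is the root; it splits in-order into left and right subtrees.
Root 26: left subtree has 4 nodes {9, 4, 10, 18}, right has 2 {13, 23}.
  Root 9: left subtree has 0 nodes { }, right has 3 {4, 10, 18}.
    Root 10: left subtree has 1 node {4}, right has 1 {18}.
  Root 13: left subtree has 0 nodes { }, right has 1 {23}.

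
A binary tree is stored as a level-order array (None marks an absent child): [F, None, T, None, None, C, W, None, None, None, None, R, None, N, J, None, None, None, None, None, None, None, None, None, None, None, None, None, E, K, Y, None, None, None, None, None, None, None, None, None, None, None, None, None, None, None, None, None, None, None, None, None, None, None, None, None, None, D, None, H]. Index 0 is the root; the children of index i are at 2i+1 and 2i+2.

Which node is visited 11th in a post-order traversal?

T

Post-order visits the left subtree, then the right subtree, then the node.
At F: no left child.
At F: go right to T.
  At T: go left to C.
    At C: go left to R.
      R is a leaf — visit R.
    At C: no right child.
    Visit C.
  At T: go right to W.
    At W: go left to N.
      At N: no left child.
      At N: go right to E.
        At E: go left to D.
          D is a leaf — visit D.
        At E: no right child.
        Visit E.
      Visit N.
    At W: go right to J.
      At J: go left to K.
        At K: go left to H.
          H is a leaf — visit H.
        At K: no right child.
        Visit K.
      At J: go right to Y.
        Y is a leaf — visit Y.
      Visit J.
    Visit W.
  Visit T.
Visit F.
Full post-order sequence: R, C, D, E, N, H, K, Y, J, W, T, F.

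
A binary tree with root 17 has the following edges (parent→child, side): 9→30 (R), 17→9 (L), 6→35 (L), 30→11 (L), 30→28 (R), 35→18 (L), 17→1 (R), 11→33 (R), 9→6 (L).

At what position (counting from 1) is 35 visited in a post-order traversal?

Post-order visits the left subtree, then the right subtree, then the node.
At 17: go left to 9.
  At 9: go left to 6.
    At 6: go left to 35.
      At 35: go left to 18.
        18 is a leaf — visit 18.
      At 35: no right child.
      Visit 35.
    At 6: no right child.
    Visit 6.
  At 9: go right to 30.
    At 30: go left to 11.
      At 11: no left child.
      At 11: go right to 33.
        33 is a leaf — visit 33.
      Visit 11.
    At 30: go right to 28.
      28 is a leaf — visit 28.
    Visit 30.
  Visit 9.
At 17: go right to 1.
  1 is a leaf — visit 1.
Visit 17.
Full post-order sequence: 18, 35, 6, 33, 11, 28, 30, 9, 1, 17.

2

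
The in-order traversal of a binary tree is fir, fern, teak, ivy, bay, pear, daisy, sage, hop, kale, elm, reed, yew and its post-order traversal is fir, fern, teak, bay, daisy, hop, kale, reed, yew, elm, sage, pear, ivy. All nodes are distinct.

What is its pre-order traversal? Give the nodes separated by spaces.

The last element of post-order is the root; it splits in-order into left and right subtrees.
Root ivy: left subtree has 3 nodes {fir, fern, teak}, right has 9 {bay, pear, daisy, sage, hop, kale, elm, reed, yew}.
  Root teak: left subtree has 2 nodes {fir, fern}, right has 0 { }.
    Root fern: left subtree has 1 node {fir}, right has 0 { }.
  Root pear: left subtree has 1 node {bay}, right has 7 {daisy, sage, hop, kale, elm, reed, yew}.
    Root sage: left subtree has 1 node {daisy}, right has 5 {hop, kale, elm, reed, yew}.
      Root elm: left subtree has 2 nodes {hop, kale}, right has 2 {reed, yew}.
        Root kale: left subtree has 1 node {hop}, right has 0 { }.
        Root yew: left subtree has 1 node {reed}, right has 0 { }.

ivy teak fern fir pear bay sage daisy elm kale hop yew reed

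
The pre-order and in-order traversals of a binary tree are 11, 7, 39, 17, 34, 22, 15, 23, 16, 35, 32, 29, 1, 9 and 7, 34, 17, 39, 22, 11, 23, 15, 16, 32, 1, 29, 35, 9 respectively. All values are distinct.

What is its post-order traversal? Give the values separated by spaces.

The first element of pre-order is the root; it splits in-order into left and right subtrees.
Root 11: left subtree has 5 nodes {7, 34, 17, 39, 22}, right has 8 {23, 15, 16, 32, 1, 29, 35, 9}.
  Root 7: left subtree has 0 nodes { }, right has 4 {34, 17, 39, 22}.
    Root 39: left subtree has 2 nodes {34, 17}, right has 1 {22}.
      Root 17: left subtree has 1 node {34}, right has 0 { }.
  Root 15: left subtree has 1 node {23}, right has 6 {16, 32, 1, 29, 35, 9}.
    Root 16: left subtree has 0 nodes { }, right has 5 {32, 1, 29, 35, 9}.
      Root 35: left subtree has 3 nodes {32, 1, 29}, right has 1 {9}.
        Root 32: left subtree has 0 nodes { }, right has 2 {1, 29}.
          Root 29: left subtree has 1 node {1}, right has 0 { }.

34 17 22 39 7 23 1 29 32 9 35 16 15 11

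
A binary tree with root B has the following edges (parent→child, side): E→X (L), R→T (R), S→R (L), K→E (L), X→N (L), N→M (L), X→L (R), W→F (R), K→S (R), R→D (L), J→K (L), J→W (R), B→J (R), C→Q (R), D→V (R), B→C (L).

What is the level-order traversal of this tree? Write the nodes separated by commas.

B, C, J, Q, K, W, E, S, F, X, R, N, L, D, T, M, V

Level-order visits nodes level by level from the root, left to right within each level.
Level 0: B
Level 1: C, J
Level 2: Q, K, W
Level 3: E, S, F
Level 4: X, R
Level 5: N, L, D, T
Level 6: M, V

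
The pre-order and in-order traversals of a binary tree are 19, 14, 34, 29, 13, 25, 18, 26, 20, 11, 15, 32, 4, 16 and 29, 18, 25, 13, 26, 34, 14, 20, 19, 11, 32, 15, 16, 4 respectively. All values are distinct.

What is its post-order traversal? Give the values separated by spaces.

The first element of pre-order is the root; it splits in-order into left and right subtrees.
Root 19: left subtree has 8 nodes {29, 18, 25, 13, 26, 34, 14, 20}, right has 5 {11, 32, 15, 16, 4}.
  Root 14: left subtree has 6 nodes {29, 18, 25, 13, 26, 34}, right has 1 {20}.
    Root 34: left subtree has 5 nodes {29, 18, 25, 13, 26}, right has 0 { }.
      Root 29: left subtree has 0 nodes { }, right has 4 {18, 25, 13, 26}.
        Root 13: left subtree has 2 nodes {18, 25}, right has 1 {26}.
          Root 25: left subtree has 1 node {18}, right has 0 { }.
  Root 11: left subtree has 0 nodes { }, right has 4 {32, 15, 16, 4}.
    Root 15: left subtree has 1 node {32}, right has 2 {16, 4}.
      Root 4: left subtree has 1 node {16}, right has 0 { }.

18 25 26 13 29 34 20 14 32 16 4 15 11 19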